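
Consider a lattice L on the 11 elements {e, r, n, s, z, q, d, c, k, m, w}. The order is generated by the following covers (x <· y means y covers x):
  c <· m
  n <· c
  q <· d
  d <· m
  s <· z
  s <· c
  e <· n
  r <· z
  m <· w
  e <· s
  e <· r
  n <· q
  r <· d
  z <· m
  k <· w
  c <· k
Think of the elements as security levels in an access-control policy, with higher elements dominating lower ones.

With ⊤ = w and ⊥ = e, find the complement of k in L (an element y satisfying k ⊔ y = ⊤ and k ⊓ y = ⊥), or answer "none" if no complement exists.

Need y with k ∨ y = w and k ∧ y = e.
Checking each element gives: r.

r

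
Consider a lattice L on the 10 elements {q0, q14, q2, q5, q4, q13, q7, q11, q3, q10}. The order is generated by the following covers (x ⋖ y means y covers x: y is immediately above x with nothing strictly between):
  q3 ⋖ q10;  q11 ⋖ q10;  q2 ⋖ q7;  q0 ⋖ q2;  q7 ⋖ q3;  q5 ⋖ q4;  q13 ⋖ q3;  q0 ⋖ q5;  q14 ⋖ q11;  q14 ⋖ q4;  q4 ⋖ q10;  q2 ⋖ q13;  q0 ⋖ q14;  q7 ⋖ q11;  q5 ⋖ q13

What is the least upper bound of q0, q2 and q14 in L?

Common upper bounds of {q0, q2, q14}: q10, q11.
The least among these is q11.

q11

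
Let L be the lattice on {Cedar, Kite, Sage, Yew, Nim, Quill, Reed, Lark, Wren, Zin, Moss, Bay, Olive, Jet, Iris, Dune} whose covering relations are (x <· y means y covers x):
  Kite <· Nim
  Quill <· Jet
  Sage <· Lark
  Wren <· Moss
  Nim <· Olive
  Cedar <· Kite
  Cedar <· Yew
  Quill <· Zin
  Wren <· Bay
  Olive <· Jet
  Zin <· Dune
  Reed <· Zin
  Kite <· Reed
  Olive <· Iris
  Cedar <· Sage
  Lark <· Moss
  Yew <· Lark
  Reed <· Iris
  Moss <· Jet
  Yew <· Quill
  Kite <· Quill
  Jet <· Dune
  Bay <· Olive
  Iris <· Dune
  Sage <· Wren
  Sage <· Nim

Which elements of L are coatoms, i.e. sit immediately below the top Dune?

Iris, Jet, Zin

The coatoms are exactly the elements covered by Dune: Iris, Jet, Zin.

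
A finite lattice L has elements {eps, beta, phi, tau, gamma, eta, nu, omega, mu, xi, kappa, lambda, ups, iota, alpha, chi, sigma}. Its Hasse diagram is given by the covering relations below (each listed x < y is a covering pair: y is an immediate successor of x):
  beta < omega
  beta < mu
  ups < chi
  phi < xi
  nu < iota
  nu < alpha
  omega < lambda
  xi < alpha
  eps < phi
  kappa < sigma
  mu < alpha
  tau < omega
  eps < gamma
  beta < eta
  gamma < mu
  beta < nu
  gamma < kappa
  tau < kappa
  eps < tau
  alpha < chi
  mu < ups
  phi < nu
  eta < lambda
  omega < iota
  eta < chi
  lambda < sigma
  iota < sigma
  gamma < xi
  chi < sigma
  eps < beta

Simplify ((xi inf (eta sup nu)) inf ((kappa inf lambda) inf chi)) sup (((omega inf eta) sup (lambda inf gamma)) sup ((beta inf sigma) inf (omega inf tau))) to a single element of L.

beta

eta ∨ nu = chi
xi ∧ chi = xi
kappa ∧ lambda = tau
tau ∧ chi = eps
xi ∧ eps = eps
omega ∧ eta = beta
lambda ∧ gamma = eps
beta ∨ eps = beta
beta ∧ sigma = beta
omega ∧ tau = tau
beta ∧ tau = eps
beta ∨ eps = beta
eps ∨ beta = beta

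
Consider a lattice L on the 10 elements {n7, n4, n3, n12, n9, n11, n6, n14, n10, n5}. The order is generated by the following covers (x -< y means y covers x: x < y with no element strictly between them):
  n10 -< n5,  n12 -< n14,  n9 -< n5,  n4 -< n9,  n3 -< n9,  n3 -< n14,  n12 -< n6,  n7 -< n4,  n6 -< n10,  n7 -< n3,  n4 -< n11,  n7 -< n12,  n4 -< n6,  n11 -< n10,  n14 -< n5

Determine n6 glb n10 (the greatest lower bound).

Common lower bounds of {n6, n10}: n12, n4, n6, n7.
The greatest among these is n6.

n6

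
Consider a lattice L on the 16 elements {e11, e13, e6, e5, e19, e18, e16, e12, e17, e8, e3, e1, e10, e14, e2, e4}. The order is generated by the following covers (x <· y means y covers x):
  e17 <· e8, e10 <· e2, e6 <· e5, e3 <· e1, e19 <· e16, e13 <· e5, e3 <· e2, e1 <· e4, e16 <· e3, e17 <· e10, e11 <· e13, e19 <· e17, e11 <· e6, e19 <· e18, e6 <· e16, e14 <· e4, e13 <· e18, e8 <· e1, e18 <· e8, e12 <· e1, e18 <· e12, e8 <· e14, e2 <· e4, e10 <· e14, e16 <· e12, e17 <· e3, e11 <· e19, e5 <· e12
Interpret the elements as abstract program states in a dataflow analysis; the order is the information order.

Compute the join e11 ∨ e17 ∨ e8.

e8

Common upper bounds of {e11, e17, e8}: e1, e14, e4, e8.
The least among these is e8.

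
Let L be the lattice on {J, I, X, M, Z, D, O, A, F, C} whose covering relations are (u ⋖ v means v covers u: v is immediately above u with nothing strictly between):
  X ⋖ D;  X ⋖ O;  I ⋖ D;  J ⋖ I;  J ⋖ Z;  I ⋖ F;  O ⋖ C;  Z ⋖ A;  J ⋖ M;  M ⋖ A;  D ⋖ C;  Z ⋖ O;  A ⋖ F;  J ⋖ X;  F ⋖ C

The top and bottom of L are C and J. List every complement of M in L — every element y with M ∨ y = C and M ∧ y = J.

Need y with M ∨ y = C and M ∧ y = J.
Checking each element gives: D, O, X.

D, O, X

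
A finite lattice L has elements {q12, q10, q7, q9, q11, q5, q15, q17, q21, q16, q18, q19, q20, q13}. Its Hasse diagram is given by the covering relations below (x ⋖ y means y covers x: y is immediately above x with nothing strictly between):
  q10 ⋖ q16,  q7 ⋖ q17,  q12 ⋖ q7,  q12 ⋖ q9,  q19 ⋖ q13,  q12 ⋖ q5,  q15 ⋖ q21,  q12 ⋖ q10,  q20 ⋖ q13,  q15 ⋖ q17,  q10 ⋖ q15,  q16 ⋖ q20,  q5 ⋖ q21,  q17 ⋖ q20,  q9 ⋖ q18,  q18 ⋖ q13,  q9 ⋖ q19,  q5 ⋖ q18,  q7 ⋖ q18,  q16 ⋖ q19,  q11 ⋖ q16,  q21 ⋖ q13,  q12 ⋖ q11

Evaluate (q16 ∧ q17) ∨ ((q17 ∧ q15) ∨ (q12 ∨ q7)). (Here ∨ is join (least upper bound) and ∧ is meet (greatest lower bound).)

q16 ∧ q17 = q10
q17 ∧ q15 = q15
q12 ∨ q7 = q7
q15 ∨ q7 = q17
q10 ∨ q17 = q17

q17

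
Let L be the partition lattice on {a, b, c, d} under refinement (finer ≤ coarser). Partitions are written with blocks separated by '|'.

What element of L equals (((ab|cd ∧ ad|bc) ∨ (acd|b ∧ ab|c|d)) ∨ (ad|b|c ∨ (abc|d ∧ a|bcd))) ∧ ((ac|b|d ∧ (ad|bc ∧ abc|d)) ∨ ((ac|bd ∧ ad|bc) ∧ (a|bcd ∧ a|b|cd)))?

ab|cd ∧ ad|bc = a|b|c|d
acd|b ∧ ab|c|d = a|b|c|d
a|b|c|d ∨ a|b|c|d = a|b|c|d
abc|d ∧ a|bcd = a|bc|d
ad|b|c ∨ a|bc|d = ad|bc
a|b|c|d ∨ ad|bc = ad|bc
ad|bc ∧ abc|d = a|bc|d
ac|b|d ∧ a|bc|d = a|b|c|d
ac|bd ∧ ad|bc = a|b|c|d
a|bcd ∧ a|b|cd = a|b|cd
a|b|c|d ∧ a|b|cd = a|b|c|d
a|b|c|d ∨ a|b|c|d = a|b|c|d
ad|bc ∧ a|b|c|d = a|b|c|d

a|b|c|d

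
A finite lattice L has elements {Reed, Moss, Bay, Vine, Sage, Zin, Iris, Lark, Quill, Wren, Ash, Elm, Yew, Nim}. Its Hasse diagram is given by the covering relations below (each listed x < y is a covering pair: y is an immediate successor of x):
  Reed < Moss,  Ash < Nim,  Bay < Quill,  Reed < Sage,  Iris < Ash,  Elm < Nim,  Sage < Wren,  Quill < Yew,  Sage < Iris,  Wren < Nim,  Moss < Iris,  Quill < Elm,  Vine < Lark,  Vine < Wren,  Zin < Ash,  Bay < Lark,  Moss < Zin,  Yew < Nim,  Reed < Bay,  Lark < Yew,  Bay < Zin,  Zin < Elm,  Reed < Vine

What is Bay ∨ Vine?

Lark

Common upper bounds of {Bay, Vine}: Lark, Nim, Yew.
The least among these is Lark.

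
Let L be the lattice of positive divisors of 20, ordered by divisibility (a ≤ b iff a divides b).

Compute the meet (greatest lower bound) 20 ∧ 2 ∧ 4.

Common lower bounds of {20, 2, 4}: 1, 2.
The greatest among these is 2.

2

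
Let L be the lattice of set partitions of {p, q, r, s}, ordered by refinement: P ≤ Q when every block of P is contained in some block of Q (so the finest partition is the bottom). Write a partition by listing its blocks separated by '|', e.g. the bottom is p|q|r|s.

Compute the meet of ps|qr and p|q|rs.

The meet (common refinement) of ps|qr and p|q|rs intersects blocks pairwise, giving p|q|r|s.

p|q|r|s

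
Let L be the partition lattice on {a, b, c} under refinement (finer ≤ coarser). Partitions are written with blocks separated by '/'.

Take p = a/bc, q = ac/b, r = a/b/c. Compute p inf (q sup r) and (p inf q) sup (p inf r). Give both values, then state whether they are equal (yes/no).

a/b/c; a/b/c; yes

q sup r = ac/b, so p inf (q sup r) = a/bc inf ac/b = a/b/c.
p inf q = a/b/c and p inf r = a/b/c, so (p inf q) sup (p inf r) = a/b/c sup a/b/c = a/b/c.
Equal: yes.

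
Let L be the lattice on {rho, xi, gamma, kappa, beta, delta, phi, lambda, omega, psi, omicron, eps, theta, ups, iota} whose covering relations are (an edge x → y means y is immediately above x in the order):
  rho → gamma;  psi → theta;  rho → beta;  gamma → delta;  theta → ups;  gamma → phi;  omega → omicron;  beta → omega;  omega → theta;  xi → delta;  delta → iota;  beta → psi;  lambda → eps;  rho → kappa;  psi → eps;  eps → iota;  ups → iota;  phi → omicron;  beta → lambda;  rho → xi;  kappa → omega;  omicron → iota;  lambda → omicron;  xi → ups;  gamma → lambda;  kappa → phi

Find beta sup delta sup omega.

iota

Common upper bounds of {beta, delta, omega}: iota.
The least among these is iota.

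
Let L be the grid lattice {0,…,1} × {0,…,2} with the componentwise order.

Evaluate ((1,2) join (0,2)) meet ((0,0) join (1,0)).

(1,0)

(1,2) ∨ (0,2) = (1,2)
(0,0) ∨ (1,0) = (1,0)
(1,2) ∧ (1,0) = (1,0)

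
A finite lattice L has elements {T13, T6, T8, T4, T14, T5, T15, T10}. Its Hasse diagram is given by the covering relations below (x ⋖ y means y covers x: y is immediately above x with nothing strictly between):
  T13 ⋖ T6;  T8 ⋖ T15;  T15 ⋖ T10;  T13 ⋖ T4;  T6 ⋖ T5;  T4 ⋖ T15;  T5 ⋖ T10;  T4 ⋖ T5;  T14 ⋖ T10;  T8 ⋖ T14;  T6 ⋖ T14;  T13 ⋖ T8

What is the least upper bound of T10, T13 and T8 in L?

Common upper bounds of {T10, T13, T8}: T10.
The least among these is T10.

T10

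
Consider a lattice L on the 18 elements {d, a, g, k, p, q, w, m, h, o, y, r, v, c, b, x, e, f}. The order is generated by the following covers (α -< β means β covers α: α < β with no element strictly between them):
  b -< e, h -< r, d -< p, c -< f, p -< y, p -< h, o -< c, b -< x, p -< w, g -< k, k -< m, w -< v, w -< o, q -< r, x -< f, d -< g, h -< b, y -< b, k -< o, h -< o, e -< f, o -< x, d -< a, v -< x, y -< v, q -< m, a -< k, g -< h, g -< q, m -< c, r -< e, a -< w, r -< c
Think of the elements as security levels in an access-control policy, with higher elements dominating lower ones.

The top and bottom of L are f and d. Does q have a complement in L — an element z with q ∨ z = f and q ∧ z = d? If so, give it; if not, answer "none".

v

Need z with q ∨ z = f and q ∧ z = d.
Checking each element gives: v.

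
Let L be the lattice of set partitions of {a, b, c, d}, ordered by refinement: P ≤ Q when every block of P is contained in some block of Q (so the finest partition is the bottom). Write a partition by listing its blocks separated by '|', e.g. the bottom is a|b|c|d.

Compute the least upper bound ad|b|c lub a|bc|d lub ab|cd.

abcd

Common upper bounds of {ad|b|c, a|bc|d, ab|cd}: abcd.
The least among these is abcd.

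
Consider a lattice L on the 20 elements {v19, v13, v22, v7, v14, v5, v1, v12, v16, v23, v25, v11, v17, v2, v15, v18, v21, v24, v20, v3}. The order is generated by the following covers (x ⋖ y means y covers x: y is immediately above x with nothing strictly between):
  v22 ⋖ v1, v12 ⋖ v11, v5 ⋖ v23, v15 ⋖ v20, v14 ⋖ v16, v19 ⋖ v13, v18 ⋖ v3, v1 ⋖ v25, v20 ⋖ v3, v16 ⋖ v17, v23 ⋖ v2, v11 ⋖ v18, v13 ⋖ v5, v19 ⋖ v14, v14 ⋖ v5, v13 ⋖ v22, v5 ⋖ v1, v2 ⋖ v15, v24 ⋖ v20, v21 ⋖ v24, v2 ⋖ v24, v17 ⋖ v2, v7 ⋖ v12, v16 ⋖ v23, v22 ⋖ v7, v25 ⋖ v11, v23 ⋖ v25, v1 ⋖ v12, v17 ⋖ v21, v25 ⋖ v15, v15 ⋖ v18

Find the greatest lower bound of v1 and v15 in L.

v1

Common lower bounds of {v1, v15}: v1, v13, v14, v19, v22, v5.
The greatest among these is v1.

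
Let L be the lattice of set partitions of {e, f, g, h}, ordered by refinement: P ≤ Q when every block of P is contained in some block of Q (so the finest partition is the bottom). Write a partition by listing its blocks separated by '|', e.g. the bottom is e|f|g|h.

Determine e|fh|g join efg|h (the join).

efgh

The join of e|fh|g and efg|h merges any blocks that overlap across the partitions, giving efgh.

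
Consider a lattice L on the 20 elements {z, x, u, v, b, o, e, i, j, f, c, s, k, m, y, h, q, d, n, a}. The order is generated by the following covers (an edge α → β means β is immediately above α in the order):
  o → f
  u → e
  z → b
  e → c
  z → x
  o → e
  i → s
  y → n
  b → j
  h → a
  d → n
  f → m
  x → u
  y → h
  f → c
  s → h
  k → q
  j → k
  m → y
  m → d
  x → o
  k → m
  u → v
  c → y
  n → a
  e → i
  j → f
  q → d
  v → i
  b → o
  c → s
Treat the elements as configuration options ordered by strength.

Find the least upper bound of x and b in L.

o

Common upper bounds of {x, b}: a, c, d, e, f, h, i, m, n, o, s, y.
The least among these is o.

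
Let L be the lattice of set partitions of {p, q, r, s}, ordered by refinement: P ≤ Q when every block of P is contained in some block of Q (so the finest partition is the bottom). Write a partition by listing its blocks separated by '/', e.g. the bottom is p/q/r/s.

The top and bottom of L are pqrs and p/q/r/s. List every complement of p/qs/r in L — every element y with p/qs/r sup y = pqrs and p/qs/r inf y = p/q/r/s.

pq/rs, pqr/s, prs/q, ps/qr

Need y with p/qs/r ∨ y = pqrs and p/qs/r ∧ y = p/q/r/s.
Checking each element gives: pq/rs, pqr/s, prs/q, ps/qr.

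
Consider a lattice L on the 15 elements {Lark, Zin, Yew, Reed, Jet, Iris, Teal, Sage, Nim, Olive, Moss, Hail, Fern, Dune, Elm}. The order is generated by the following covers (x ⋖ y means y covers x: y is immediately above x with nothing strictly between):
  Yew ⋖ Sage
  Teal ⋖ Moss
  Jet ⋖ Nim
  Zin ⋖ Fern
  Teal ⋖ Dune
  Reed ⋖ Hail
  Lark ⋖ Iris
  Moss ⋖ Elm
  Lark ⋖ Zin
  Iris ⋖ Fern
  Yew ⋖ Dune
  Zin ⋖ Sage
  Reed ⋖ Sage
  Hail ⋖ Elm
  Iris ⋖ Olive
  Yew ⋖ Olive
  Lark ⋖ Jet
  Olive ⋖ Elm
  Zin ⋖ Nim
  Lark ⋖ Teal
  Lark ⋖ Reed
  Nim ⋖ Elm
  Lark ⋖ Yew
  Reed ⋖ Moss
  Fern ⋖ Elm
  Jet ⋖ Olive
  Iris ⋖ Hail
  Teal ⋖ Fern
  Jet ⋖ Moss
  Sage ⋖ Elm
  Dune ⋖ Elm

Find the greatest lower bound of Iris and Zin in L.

Lark

Common lower bounds of {Iris, Zin}: Lark.
The greatest among these is Lark.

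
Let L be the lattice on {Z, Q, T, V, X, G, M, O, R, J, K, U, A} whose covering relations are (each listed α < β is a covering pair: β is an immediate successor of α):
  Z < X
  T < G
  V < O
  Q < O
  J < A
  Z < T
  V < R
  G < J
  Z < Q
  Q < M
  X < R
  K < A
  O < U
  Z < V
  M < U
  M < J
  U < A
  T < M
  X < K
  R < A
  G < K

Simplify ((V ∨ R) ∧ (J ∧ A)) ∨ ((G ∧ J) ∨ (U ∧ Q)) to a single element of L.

J

V ∨ R = R
J ∧ A = J
R ∧ J = Z
G ∧ J = G
U ∧ Q = Q
G ∨ Q = J
Z ∨ J = J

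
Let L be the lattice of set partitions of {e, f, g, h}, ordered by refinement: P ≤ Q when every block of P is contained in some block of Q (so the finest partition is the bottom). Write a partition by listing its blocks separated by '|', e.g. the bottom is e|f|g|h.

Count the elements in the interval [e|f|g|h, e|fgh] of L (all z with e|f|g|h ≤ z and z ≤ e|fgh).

The interval [e|f|g|h, e|fgh] = {e|fgh, e|fg|h, e|fh|g, e|f|gh, e|f|g|h}, which has 5 elements.

5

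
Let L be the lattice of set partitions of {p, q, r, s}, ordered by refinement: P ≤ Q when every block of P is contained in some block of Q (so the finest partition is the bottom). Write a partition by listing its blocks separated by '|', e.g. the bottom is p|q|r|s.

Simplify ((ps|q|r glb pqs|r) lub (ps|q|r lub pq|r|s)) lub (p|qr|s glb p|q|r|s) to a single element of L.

ps|q|r ∧ pqs|r = ps|q|r
ps|q|r ∨ pq|r|s = pqs|r
ps|q|r ∨ pqs|r = pqs|r
p|qr|s ∧ p|q|r|s = p|q|r|s
pqs|r ∨ p|q|r|s = pqs|r

pqs|r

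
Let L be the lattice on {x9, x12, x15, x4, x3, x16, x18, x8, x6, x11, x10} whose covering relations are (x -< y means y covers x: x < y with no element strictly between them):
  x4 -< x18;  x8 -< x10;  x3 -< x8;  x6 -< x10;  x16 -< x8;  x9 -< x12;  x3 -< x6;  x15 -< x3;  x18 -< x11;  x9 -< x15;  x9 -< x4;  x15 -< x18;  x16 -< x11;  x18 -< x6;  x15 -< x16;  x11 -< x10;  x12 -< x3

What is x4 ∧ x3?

Common lower bounds of {x4, x3}: x9.
The greatest among these is x9.

x9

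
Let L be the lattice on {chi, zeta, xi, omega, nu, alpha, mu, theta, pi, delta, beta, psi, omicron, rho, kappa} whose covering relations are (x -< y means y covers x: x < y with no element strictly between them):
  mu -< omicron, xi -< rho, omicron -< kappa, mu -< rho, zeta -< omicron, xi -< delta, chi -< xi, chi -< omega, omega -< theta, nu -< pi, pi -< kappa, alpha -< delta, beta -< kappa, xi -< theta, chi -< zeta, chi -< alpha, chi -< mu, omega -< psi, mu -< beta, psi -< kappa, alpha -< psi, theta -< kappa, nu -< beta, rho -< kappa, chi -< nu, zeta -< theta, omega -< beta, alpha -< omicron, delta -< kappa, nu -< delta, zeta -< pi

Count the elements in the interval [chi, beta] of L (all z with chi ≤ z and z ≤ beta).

5

The interval [chi, beta] = {beta, chi, mu, nu, omega}, which has 5 elements.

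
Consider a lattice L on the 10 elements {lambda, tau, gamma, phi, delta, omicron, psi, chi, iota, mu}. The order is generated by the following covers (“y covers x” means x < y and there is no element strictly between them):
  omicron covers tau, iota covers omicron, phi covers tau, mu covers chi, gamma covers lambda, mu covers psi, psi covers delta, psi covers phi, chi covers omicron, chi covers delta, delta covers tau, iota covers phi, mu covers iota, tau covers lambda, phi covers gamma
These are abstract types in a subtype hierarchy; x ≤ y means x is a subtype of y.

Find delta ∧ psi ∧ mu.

Common lower bounds of {delta, psi, mu}: delta, lambda, tau.
The greatest among these is delta.

delta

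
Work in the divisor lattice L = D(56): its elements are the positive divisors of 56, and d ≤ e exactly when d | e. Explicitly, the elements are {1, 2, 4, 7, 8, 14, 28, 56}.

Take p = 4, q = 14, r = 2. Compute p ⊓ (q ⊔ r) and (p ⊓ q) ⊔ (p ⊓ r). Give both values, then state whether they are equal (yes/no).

q ⊔ r = 14, so p ⊓ (q ⊔ r) = 4 ⊓ 14 = 2.
p ⊓ q = 2 and p ⊓ r = 2, so (p ⊓ q) ⊔ (p ⊓ r) = 2 ⊔ 2 = 2.
Equal: yes.

2; 2; yes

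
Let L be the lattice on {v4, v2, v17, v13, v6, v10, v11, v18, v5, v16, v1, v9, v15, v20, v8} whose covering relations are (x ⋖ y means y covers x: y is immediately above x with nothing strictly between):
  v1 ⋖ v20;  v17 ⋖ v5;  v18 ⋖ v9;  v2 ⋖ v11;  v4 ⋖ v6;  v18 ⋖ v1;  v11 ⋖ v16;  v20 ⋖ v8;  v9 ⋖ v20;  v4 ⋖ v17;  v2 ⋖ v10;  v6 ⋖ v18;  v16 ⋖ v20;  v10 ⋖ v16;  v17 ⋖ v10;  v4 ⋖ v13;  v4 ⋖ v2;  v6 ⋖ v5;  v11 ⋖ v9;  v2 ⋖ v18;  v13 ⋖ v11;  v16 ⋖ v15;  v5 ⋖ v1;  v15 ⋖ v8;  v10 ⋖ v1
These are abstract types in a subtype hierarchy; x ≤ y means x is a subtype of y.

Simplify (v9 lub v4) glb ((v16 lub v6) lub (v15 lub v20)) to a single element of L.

v9

v9 ∨ v4 = v9
v16 ∨ v6 = v20
v15 ∨ v20 = v8
v20 ∨ v8 = v8
v9 ∧ v8 = v9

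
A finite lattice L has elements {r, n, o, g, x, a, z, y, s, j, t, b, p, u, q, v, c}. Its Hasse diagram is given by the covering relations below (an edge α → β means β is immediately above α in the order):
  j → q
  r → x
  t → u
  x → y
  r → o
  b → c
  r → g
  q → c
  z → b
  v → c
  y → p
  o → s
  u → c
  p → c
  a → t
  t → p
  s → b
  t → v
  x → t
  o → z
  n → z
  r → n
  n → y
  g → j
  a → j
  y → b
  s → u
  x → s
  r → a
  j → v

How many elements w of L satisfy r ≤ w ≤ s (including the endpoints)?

The interval [r, s] = {o, r, s, x}, which has 4 elements.

4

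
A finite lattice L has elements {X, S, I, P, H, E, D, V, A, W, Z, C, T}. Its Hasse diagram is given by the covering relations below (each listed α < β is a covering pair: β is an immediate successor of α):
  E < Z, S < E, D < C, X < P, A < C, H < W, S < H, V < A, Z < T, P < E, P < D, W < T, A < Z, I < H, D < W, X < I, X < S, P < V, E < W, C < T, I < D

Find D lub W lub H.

W

Common upper bounds of {D, W, H}: T, W.
The least among these is W.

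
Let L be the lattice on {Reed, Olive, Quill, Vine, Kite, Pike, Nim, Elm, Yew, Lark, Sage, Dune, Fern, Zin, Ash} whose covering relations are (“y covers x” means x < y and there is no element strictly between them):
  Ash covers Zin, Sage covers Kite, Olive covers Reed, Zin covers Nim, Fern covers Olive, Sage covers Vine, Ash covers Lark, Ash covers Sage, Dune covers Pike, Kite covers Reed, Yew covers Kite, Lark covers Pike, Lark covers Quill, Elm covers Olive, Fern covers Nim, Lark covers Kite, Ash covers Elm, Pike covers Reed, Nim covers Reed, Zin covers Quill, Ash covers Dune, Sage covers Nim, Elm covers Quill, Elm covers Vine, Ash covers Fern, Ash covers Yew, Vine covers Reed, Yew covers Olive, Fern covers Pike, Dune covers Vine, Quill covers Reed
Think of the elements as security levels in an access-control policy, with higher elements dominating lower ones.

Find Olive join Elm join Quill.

Elm

Common upper bounds of {Olive, Elm, Quill}: Ash, Elm.
The least among these is Elm.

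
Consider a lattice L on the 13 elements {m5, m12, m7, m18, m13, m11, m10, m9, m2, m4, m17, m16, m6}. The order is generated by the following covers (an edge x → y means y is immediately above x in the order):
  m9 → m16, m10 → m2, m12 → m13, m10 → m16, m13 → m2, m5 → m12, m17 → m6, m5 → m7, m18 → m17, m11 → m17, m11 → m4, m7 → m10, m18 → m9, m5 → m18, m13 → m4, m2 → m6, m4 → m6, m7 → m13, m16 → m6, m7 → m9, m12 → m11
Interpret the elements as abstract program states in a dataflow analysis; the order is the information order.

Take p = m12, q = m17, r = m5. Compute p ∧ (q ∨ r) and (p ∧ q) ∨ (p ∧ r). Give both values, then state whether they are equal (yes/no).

q ∨ r = m17, so p ∧ (q ∨ r) = m12 ∧ m17 = m12.
p ∧ q = m12 and p ∧ r = m5, so (p ∧ q) ∨ (p ∧ r) = m12 ∨ m5 = m12.
Equal: yes.

m12; m12; yes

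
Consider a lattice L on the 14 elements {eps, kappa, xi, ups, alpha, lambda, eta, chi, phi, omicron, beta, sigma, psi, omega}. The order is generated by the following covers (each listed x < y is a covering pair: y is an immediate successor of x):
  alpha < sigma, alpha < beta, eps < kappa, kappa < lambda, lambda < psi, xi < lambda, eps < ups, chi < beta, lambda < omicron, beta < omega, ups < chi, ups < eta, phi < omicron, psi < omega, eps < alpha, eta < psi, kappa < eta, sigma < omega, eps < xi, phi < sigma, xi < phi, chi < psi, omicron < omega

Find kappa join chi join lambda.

Common upper bounds of {kappa, chi, lambda}: omega, psi.
The least among these is psi.

psi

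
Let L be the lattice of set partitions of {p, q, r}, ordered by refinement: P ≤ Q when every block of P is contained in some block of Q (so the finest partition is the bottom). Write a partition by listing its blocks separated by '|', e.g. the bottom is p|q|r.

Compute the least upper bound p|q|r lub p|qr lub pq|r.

Common upper bounds of {p|q|r, p|qr, pq|r}: pqr.
The least among these is pqr.

pqr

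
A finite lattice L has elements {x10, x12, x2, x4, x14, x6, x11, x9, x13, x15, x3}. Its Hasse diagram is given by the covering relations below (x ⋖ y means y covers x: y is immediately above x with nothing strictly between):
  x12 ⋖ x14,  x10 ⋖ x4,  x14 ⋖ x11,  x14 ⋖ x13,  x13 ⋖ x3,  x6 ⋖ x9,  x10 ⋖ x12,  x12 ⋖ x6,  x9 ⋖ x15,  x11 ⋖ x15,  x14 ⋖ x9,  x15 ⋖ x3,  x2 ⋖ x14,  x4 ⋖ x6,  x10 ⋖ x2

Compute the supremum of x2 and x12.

x14

Common upper bounds of {x2, x12}: x11, x13, x14, x15, x3, x9.
The least among these is x14.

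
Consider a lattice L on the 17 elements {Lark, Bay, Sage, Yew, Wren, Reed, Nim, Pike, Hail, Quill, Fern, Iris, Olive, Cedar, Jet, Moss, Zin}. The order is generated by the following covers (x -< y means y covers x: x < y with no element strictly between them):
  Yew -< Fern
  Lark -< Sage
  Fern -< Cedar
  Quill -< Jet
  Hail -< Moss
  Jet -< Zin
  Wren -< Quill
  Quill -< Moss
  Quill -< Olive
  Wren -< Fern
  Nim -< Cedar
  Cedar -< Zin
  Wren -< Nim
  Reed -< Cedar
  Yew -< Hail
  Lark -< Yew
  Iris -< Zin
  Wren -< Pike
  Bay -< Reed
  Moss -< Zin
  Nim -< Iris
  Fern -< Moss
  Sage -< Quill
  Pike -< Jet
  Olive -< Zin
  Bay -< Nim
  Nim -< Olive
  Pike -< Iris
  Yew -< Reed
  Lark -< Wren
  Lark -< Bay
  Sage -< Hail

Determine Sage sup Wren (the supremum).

Quill

Common upper bounds of {Sage, Wren}: Jet, Moss, Olive, Quill, Zin.
The least among these is Quill.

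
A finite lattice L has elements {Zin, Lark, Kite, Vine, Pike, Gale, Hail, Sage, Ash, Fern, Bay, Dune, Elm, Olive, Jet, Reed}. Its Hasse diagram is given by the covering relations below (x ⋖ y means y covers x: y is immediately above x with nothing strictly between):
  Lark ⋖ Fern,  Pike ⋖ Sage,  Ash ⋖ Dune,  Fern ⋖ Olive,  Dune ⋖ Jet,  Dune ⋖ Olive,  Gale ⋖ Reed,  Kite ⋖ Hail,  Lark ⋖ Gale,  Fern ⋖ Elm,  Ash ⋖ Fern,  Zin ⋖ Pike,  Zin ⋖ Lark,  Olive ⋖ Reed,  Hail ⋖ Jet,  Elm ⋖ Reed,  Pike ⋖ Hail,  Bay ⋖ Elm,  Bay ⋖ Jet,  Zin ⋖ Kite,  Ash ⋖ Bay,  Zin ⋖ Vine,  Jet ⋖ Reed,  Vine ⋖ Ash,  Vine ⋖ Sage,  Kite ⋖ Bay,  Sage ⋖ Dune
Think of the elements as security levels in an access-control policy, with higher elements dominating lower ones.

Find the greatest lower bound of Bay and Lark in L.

Common lower bounds of {Bay, Lark}: Zin.
The greatest among these is Zin.

Zin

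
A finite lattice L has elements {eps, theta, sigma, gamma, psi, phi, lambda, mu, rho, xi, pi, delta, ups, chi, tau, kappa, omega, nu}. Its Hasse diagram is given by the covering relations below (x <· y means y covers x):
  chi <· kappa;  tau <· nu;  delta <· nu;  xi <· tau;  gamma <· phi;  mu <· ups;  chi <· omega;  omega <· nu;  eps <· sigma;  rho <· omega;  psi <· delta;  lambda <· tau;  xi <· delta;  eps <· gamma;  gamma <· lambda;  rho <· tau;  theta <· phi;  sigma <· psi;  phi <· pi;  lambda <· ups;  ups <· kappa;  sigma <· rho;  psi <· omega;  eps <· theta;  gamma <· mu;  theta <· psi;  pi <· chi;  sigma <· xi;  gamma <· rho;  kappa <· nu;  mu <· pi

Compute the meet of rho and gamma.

Common lower bounds of {rho, gamma}: eps, gamma.
The greatest among these is gamma.

gamma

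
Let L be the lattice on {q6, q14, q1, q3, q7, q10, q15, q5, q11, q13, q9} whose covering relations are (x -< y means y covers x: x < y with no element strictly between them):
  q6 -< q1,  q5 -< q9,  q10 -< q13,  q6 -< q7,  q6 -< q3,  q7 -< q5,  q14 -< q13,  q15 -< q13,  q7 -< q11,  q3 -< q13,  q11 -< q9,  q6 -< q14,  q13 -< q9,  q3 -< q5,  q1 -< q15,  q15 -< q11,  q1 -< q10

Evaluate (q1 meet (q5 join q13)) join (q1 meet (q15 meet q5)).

q1

q5 ∨ q13 = q9
q1 ∧ q9 = q1
q15 ∧ q5 = q6
q1 ∧ q6 = q6
q1 ∨ q6 = q1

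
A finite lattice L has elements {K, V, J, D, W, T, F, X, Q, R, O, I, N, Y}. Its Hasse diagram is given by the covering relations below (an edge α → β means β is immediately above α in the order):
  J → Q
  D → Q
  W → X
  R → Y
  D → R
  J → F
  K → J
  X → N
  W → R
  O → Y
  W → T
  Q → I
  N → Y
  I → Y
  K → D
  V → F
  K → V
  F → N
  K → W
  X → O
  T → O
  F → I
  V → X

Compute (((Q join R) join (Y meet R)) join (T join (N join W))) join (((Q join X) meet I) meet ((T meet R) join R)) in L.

Q ∨ R = Y
Y ∧ R = R
Y ∨ R = Y
N ∨ W = N
T ∨ N = Y
Y ∨ Y = Y
Q ∨ X = Y
Y ∧ I = I
T ∧ R = W
W ∨ R = R
I ∧ R = D
Y ∨ D = Y

Y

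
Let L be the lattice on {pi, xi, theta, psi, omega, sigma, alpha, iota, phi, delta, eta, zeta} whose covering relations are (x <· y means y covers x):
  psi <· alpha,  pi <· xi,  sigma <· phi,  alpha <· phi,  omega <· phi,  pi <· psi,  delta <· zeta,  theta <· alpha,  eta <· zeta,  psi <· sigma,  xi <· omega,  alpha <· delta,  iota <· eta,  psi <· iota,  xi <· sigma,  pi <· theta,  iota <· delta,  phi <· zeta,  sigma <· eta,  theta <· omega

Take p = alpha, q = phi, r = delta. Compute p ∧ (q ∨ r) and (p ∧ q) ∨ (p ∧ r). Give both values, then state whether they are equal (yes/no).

q ∨ r = zeta, so p ∧ (q ∨ r) = alpha ∧ zeta = alpha.
p ∧ q = alpha and p ∧ r = alpha, so (p ∧ q) ∨ (p ∧ r) = alpha ∨ alpha = alpha.
Equal: yes.

alpha; alpha; yes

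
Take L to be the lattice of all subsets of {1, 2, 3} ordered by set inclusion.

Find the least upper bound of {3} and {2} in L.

{2,3}

Under ⊆, join is union: {3} ∪ {2} = {2,3}.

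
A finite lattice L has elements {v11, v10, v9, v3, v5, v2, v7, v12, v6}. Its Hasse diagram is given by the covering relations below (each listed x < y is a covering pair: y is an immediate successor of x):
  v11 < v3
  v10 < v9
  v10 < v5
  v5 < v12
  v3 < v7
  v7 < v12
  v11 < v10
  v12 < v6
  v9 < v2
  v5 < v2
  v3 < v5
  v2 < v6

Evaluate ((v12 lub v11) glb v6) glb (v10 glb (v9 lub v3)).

v10

v12 ∨ v11 = v12
v12 ∧ v6 = v12
v9 ∨ v3 = v2
v10 ∧ v2 = v10
v12 ∧ v10 = v10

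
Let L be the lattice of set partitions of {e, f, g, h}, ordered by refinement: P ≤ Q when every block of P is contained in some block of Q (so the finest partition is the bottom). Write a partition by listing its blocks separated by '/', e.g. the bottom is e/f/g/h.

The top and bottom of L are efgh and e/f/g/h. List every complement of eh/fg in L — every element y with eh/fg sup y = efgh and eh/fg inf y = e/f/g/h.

Need y with eh/fg ∨ y = efgh and eh/fg ∧ y = e/f/g/h.
Checking each element gives: e/f/gh, e/fh/g, ef/g/h, ef/gh, eg/f/h, eg/fh.

e/f/gh, e/fh/g, ef/g/h, ef/gh, eg/f/h, eg/fh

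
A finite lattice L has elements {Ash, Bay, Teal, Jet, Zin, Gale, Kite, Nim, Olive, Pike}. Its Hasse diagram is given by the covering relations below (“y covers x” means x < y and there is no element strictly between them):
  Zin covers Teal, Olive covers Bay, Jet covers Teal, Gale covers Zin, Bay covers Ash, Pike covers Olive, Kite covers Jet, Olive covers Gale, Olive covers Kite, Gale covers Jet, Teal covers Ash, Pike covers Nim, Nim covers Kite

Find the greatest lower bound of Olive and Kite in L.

Common lower bounds of {Olive, Kite}: Ash, Jet, Kite, Teal.
The greatest among these is Kite.

Kite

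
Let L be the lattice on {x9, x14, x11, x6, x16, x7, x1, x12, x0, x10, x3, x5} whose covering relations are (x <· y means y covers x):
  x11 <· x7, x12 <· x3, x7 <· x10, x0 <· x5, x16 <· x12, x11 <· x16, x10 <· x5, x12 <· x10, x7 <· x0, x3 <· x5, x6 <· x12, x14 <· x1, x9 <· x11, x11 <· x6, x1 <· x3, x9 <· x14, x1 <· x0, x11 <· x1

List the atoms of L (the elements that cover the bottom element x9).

x11, x14

The atoms are exactly the elements that cover x9: x11, x14.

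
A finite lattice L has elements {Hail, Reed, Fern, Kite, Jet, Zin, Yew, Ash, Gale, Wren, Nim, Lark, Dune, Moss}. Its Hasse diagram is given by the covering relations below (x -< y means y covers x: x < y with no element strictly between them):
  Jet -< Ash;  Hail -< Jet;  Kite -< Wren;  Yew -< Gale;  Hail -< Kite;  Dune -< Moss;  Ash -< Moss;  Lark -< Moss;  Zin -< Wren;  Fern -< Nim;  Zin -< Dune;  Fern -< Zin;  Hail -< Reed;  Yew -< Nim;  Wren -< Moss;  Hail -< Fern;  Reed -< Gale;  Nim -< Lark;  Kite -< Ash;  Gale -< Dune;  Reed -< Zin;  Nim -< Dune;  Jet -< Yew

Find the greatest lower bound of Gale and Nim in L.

Yew

Common lower bounds of {Gale, Nim}: Hail, Jet, Yew.
The greatest among these is Yew.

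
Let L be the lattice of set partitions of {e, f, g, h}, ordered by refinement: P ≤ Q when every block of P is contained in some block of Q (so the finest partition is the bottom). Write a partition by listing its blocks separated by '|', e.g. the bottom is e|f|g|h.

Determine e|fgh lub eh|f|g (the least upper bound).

Common upper bounds of {e|fgh, eh|f|g}: efgh.
The least among these is efgh.

efgh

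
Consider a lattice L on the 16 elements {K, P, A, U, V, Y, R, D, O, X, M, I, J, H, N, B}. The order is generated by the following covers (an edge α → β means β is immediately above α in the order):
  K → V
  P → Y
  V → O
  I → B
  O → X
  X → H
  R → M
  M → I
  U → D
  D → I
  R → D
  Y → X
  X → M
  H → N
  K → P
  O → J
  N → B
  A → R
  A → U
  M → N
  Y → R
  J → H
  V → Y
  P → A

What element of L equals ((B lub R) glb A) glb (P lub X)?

P

B ∨ R = B
B ∧ A = A
P ∨ X = X
A ∧ X = P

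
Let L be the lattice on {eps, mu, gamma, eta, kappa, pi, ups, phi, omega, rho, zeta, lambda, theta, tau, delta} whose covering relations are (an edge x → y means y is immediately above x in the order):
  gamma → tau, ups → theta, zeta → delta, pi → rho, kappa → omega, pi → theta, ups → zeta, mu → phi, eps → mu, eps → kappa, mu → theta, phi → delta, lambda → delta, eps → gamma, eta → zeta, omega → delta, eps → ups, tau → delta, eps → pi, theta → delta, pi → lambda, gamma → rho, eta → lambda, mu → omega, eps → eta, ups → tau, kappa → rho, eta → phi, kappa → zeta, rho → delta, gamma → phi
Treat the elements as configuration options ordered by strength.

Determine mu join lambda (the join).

Common upper bounds of {mu, lambda}: delta.
The least among these is delta.

delta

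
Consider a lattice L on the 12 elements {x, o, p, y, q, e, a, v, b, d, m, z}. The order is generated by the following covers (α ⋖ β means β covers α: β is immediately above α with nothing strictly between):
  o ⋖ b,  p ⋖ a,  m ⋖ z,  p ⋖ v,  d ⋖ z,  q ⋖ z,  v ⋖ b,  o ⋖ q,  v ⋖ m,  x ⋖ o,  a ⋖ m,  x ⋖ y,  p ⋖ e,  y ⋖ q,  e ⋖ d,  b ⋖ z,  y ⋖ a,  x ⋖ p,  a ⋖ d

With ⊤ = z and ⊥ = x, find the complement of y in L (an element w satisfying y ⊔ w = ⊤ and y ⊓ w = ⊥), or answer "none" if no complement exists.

b

Need w with y ∨ w = z and y ∧ w = x.
Checking each element gives: b.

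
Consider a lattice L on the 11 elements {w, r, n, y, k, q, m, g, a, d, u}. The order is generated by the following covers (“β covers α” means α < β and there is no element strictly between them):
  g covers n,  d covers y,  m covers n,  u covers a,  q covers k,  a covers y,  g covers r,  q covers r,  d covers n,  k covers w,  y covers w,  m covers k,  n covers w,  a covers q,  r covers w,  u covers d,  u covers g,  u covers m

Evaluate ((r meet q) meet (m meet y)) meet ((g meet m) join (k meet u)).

r ∧ q = r
m ∧ y = w
r ∧ w = w
g ∧ m = n
k ∧ u = k
n ∨ k = m
w ∧ m = w

w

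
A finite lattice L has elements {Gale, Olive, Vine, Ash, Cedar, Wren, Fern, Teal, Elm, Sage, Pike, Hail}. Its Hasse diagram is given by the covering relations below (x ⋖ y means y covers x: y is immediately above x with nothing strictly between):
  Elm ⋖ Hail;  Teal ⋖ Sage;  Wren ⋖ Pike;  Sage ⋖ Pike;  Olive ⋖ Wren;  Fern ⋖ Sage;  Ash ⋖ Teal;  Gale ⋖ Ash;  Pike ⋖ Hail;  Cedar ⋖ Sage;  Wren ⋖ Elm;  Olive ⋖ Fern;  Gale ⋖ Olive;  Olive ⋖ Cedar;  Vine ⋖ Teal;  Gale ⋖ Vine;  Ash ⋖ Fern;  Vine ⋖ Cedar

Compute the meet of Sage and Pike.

Common lower bounds of {Sage, Pike}: Ash, Cedar, Fern, Gale, Olive, Sage, Teal, Vine.
The greatest among these is Sage.

Sage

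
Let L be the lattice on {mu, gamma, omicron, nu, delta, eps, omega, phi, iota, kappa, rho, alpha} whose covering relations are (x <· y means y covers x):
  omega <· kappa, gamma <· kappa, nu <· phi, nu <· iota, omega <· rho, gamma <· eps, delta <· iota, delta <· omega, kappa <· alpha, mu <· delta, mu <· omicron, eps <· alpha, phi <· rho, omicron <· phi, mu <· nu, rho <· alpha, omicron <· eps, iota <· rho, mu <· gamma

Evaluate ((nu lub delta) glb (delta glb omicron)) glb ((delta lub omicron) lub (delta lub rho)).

mu

nu ∨ delta = iota
delta ∧ omicron = mu
iota ∧ mu = mu
delta ∨ omicron = rho
delta ∨ rho = rho
rho ∨ rho = rho
mu ∧ rho = mu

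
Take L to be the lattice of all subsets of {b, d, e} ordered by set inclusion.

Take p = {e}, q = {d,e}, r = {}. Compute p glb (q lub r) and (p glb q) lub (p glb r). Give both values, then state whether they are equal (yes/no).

{e}; {e}; yes

q lub r = {d,e}, so p glb (q lub r) = {e} glb {d,e} = {e}.
p glb q = {e} and p glb r = {}, so (p glb q) lub (p glb r) = {e} lub {} = {e}.
Equal: yes.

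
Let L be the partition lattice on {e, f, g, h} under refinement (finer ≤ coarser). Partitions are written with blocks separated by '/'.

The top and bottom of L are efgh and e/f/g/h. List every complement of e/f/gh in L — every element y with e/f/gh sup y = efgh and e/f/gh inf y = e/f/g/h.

Need y with e/f/gh ∨ y = efgh and e/f/gh ∧ y = e/f/g/h.
Checking each element gives: efg/h, efh/g, eg/fh, eh/fg.

efg/h, efh/g, eg/fh, eh/fg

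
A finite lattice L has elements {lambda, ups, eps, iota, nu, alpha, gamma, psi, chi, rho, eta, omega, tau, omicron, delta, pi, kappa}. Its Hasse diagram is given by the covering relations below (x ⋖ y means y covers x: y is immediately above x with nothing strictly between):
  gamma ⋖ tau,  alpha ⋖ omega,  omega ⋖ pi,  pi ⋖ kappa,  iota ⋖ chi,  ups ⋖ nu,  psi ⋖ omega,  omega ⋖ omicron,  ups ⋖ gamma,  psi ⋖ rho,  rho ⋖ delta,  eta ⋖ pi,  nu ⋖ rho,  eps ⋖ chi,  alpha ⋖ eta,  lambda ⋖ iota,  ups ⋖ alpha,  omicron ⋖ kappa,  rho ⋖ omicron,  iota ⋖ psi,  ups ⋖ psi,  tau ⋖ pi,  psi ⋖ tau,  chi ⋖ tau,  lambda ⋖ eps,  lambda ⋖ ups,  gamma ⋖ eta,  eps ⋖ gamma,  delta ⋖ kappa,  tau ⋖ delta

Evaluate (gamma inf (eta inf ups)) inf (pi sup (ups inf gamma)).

ups

eta ∧ ups = ups
gamma ∧ ups = ups
ups ∧ gamma = ups
pi ∨ ups = pi
ups ∧ pi = ups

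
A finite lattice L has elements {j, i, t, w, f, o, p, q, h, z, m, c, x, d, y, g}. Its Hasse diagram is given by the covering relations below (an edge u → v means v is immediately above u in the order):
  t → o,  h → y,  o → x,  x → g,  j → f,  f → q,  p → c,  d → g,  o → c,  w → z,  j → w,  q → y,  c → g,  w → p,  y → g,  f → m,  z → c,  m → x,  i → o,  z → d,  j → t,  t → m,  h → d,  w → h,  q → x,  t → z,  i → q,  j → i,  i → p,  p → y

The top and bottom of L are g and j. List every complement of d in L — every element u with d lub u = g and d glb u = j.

Need u with d ∨ u = g and d ∧ u = j.
Checking each element gives: f, i, q.

f, i, q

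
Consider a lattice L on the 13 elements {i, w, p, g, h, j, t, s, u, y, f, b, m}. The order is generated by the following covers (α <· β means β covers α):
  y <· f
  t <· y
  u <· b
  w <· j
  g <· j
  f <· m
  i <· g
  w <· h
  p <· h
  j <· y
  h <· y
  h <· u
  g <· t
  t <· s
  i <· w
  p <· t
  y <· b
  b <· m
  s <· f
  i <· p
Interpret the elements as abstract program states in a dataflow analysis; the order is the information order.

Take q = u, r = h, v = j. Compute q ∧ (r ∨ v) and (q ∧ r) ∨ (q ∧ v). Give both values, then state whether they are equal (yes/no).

r ∨ v = y, so q ∧ (r ∨ v) = u ∧ y = h.
q ∧ r = h and q ∧ v = w, so (q ∧ r) ∨ (q ∧ v) = h ∨ w = h.
Equal: yes.

h; h; yes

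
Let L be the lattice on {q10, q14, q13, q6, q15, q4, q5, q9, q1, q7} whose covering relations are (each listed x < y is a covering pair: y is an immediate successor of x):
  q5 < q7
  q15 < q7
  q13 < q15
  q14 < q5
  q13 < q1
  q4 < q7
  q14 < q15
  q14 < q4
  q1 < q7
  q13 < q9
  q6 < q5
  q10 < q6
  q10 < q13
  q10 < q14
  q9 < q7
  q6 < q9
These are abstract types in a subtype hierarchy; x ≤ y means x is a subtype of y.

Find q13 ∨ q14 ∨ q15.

Common upper bounds of {q13, q14, q15}: q15, q7.
The least among these is q15.

q15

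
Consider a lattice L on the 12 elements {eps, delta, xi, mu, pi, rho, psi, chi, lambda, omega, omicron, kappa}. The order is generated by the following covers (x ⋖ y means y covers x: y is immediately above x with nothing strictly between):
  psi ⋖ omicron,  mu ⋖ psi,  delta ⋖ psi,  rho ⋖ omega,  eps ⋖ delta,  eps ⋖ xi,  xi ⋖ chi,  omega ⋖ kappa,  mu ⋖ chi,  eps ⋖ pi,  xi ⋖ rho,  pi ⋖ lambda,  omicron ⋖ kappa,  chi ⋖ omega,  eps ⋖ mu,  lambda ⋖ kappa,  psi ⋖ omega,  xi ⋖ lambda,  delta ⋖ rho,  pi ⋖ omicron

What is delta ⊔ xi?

Common upper bounds of {delta, xi}: kappa, omega, rho.
The least among these is rho.

rho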